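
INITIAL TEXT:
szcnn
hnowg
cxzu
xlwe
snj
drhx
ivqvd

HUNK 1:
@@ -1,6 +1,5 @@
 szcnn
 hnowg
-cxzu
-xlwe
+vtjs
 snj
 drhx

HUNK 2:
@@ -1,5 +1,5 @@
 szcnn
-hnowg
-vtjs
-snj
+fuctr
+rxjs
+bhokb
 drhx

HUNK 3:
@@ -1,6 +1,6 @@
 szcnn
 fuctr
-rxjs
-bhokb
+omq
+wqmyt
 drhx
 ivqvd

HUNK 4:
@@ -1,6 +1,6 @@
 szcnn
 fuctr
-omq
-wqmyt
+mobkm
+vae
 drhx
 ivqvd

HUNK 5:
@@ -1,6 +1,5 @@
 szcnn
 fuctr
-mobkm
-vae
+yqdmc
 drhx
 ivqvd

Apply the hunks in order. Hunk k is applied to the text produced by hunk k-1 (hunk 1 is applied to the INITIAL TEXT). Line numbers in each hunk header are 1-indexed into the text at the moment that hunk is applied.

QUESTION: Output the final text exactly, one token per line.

Hunk 1: at line 1 remove [cxzu,xlwe] add [vtjs] -> 6 lines: szcnn hnowg vtjs snj drhx ivqvd
Hunk 2: at line 1 remove [hnowg,vtjs,snj] add [fuctr,rxjs,bhokb] -> 6 lines: szcnn fuctr rxjs bhokb drhx ivqvd
Hunk 3: at line 1 remove [rxjs,bhokb] add [omq,wqmyt] -> 6 lines: szcnn fuctr omq wqmyt drhx ivqvd
Hunk 4: at line 1 remove [omq,wqmyt] add [mobkm,vae] -> 6 lines: szcnn fuctr mobkm vae drhx ivqvd
Hunk 5: at line 1 remove [mobkm,vae] add [yqdmc] -> 5 lines: szcnn fuctr yqdmc drhx ivqvd

Answer: szcnn
fuctr
yqdmc
drhx
ivqvd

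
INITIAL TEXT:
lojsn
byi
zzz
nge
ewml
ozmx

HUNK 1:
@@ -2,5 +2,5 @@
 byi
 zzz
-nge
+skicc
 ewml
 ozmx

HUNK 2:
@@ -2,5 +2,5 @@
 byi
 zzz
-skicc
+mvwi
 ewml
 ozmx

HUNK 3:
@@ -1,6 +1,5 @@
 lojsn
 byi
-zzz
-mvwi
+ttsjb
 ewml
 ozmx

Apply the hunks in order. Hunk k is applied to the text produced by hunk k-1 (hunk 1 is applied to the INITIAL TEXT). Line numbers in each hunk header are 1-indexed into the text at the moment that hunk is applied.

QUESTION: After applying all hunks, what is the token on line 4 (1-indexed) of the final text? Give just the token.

Answer: ewml

Derivation:
Hunk 1: at line 2 remove [nge] add [skicc] -> 6 lines: lojsn byi zzz skicc ewml ozmx
Hunk 2: at line 2 remove [skicc] add [mvwi] -> 6 lines: lojsn byi zzz mvwi ewml ozmx
Hunk 3: at line 1 remove [zzz,mvwi] add [ttsjb] -> 5 lines: lojsn byi ttsjb ewml ozmx
Final line 4: ewml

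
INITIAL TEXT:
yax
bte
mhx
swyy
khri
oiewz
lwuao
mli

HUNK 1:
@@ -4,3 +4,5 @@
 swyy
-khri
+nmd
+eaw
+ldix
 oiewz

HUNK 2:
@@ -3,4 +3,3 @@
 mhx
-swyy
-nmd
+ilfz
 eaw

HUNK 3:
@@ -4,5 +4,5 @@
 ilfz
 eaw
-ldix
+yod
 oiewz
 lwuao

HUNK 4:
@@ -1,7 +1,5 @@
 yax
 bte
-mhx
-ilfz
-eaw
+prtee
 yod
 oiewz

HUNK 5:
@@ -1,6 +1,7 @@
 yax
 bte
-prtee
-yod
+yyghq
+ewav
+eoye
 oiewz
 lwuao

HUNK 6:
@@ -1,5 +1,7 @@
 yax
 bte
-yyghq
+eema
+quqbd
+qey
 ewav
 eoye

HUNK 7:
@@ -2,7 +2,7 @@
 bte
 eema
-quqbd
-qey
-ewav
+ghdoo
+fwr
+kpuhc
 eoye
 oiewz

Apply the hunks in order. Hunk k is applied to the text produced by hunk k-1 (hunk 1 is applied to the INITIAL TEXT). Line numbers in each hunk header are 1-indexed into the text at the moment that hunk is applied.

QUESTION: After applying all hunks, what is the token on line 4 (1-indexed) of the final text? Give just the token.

Hunk 1: at line 4 remove [khri] add [nmd,eaw,ldix] -> 10 lines: yax bte mhx swyy nmd eaw ldix oiewz lwuao mli
Hunk 2: at line 3 remove [swyy,nmd] add [ilfz] -> 9 lines: yax bte mhx ilfz eaw ldix oiewz lwuao mli
Hunk 3: at line 4 remove [ldix] add [yod] -> 9 lines: yax bte mhx ilfz eaw yod oiewz lwuao mli
Hunk 4: at line 1 remove [mhx,ilfz,eaw] add [prtee] -> 7 lines: yax bte prtee yod oiewz lwuao mli
Hunk 5: at line 1 remove [prtee,yod] add [yyghq,ewav,eoye] -> 8 lines: yax bte yyghq ewav eoye oiewz lwuao mli
Hunk 6: at line 1 remove [yyghq] add [eema,quqbd,qey] -> 10 lines: yax bte eema quqbd qey ewav eoye oiewz lwuao mli
Hunk 7: at line 2 remove [quqbd,qey,ewav] add [ghdoo,fwr,kpuhc] -> 10 lines: yax bte eema ghdoo fwr kpuhc eoye oiewz lwuao mli
Final line 4: ghdoo

Answer: ghdoo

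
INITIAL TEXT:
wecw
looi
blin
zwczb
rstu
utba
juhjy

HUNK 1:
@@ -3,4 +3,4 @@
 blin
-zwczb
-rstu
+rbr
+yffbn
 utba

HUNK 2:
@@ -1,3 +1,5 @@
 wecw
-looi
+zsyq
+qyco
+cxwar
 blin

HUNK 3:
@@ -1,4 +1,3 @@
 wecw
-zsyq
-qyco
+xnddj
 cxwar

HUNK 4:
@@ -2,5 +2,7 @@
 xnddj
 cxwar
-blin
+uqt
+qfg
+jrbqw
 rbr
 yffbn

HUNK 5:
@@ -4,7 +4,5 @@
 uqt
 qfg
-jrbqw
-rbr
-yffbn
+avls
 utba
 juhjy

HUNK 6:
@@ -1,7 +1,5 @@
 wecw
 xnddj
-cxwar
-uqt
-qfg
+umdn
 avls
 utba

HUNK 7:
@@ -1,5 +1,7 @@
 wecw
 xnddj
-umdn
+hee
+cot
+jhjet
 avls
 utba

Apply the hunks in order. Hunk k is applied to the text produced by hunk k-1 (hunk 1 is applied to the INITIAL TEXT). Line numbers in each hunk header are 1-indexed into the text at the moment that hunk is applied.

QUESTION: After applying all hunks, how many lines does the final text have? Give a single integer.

Answer: 8

Derivation:
Hunk 1: at line 3 remove [zwczb,rstu] add [rbr,yffbn] -> 7 lines: wecw looi blin rbr yffbn utba juhjy
Hunk 2: at line 1 remove [looi] add [zsyq,qyco,cxwar] -> 9 lines: wecw zsyq qyco cxwar blin rbr yffbn utba juhjy
Hunk 3: at line 1 remove [zsyq,qyco] add [xnddj] -> 8 lines: wecw xnddj cxwar blin rbr yffbn utba juhjy
Hunk 4: at line 2 remove [blin] add [uqt,qfg,jrbqw] -> 10 lines: wecw xnddj cxwar uqt qfg jrbqw rbr yffbn utba juhjy
Hunk 5: at line 4 remove [jrbqw,rbr,yffbn] add [avls] -> 8 lines: wecw xnddj cxwar uqt qfg avls utba juhjy
Hunk 6: at line 1 remove [cxwar,uqt,qfg] add [umdn] -> 6 lines: wecw xnddj umdn avls utba juhjy
Hunk 7: at line 1 remove [umdn] add [hee,cot,jhjet] -> 8 lines: wecw xnddj hee cot jhjet avls utba juhjy
Final line count: 8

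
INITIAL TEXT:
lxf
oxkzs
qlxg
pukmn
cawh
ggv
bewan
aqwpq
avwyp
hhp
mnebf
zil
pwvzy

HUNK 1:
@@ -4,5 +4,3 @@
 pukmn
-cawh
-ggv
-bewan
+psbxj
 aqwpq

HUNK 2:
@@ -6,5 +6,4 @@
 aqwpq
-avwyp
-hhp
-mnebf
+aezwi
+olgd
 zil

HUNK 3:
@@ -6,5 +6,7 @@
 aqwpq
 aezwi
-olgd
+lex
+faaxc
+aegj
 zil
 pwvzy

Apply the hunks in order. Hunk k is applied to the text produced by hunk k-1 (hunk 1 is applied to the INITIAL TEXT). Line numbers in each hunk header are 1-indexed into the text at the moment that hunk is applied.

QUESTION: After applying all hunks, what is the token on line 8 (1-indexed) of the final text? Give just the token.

Answer: lex

Derivation:
Hunk 1: at line 4 remove [cawh,ggv,bewan] add [psbxj] -> 11 lines: lxf oxkzs qlxg pukmn psbxj aqwpq avwyp hhp mnebf zil pwvzy
Hunk 2: at line 6 remove [avwyp,hhp,mnebf] add [aezwi,olgd] -> 10 lines: lxf oxkzs qlxg pukmn psbxj aqwpq aezwi olgd zil pwvzy
Hunk 3: at line 6 remove [olgd] add [lex,faaxc,aegj] -> 12 lines: lxf oxkzs qlxg pukmn psbxj aqwpq aezwi lex faaxc aegj zil pwvzy
Final line 8: lex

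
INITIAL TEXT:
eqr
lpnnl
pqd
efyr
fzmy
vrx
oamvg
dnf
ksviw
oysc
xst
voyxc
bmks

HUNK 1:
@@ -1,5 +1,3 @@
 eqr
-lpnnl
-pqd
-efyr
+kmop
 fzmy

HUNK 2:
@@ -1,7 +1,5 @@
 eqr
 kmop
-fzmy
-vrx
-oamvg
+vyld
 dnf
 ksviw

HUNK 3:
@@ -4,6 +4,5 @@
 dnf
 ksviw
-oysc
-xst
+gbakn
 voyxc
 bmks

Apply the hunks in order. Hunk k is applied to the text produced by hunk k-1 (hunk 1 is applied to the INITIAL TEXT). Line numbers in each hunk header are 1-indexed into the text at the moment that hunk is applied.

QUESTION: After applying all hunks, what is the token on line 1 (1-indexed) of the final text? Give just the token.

Answer: eqr

Derivation:
Hunk 1: at line 1 remove [lpnnl,pqd,efyr] add [kmop] -> 11 lines: eqr kmop fzmy vrx oamvg dnf ksviw oysc xst voyxc bmks
Hunk 2: at line 1 remove [fzmy,vrx,oamvg] add [vyld] -> 9 lines: eqr kmop vyld dnf ksviw oysc xst voyxc bmks
Hunk 3: at line 4 remove [oysc,xst] add [gbakn] -> 8 lines: eqr kmop vyld dnf ksviw gbakn voyxc bmks
Final line 1: eqr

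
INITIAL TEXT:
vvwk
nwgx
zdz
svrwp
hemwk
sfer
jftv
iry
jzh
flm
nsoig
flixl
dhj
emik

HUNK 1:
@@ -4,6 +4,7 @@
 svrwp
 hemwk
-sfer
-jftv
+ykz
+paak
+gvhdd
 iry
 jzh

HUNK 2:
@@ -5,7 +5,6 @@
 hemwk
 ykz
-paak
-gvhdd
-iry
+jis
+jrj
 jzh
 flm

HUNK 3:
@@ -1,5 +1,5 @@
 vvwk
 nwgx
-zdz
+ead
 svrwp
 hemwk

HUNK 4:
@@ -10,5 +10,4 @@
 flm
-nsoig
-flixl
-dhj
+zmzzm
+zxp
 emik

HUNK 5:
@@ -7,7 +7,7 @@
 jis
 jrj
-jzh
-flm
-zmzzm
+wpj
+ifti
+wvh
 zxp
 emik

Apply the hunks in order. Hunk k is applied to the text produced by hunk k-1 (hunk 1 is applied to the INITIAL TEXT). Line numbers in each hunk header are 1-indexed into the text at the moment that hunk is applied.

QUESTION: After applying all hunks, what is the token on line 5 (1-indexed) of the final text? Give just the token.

Answer: hemwk

Derivation:
Hunk 1: at line 4 remove [sfer,jftv] add [ykz,paak,gvhdd] -> 15 lines: vvwk nwgx zdz svrwp hemwk ykz paak gvhdd iry jzh flm nsoig flixl dhj emik
Hunk 2: at line 5 remove [paak,gvhdd,iry] add [jis,jrj] -> 14 lines: vvwk nwgx zdz svrwp hemwk ykz jis jrj jzh flm nsoig flixl dhj emik
Hunk 3: at line 1 remove [zdz] add [ead] -> 14 lines: vvwk nwgx ead svrwp hemwk ykz jis jrj jzh flm nsoig flixl dhj emik
Hunk 4: at line 10 remove [nsoig,flixl,dhj] add [zmzzm,zxp] -> 13 lines: vvwk nwgx ead svrwp hemwk ykz jis jrj jzh flm zmzzm zxp emik
Hunk 5: at line 7 remove [jzh,flm,zmzzm] add [wpj,ifti,wvh] -> 13 lines: vvwk nwgx ead svrwp hemwk ykz jis jrj wpj ifti wvh zxp emik
Final line 5: hemwk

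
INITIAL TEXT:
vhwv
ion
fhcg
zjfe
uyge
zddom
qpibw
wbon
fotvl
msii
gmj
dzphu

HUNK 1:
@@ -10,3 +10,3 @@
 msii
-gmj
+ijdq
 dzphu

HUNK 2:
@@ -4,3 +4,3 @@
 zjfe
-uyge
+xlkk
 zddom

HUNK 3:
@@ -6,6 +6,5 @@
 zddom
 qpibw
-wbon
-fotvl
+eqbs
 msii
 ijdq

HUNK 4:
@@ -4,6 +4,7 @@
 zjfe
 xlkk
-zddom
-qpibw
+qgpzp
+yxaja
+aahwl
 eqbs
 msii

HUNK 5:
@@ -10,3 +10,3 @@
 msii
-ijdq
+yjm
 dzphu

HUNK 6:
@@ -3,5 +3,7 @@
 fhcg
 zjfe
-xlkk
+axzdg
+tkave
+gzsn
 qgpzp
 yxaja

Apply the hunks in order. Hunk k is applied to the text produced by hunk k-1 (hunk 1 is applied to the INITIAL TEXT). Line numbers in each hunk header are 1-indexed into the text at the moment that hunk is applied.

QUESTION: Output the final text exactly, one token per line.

Hunk 1: at line 10 remove [gmj] add [ijdq] -> 12 lines: vhwv ion fhcg zjfe uyge zddom qpibw wbon fotvl msii ijdq dzphu
Hunk 2: at line 4 remove [uyge] add [xlkk] -> 12 lines: vhwv ion fhcg zjfe xlkk zddom qpibw wbon fotvl msii ijdq dzphu
Hunk 3: at line 6 remove [wbon,fotvl] add [eqbs] -> 11 lines: vhwv ion fhcg zjfe xlkk zddom qpibw eqbs msii ijdq dzphu
Hunk 4: at line 4 remove [zddom,qpibw] add [qgpzp,yxaja,aahwl] -> 12 lines: vhwv ion fhcg zjfe xlkk qgpzp yxaja aahwl eqbs msii ijdq dzphu
Hunk 5: at line 10 remove [ijdq] add [yjm] -> 12 lines: vhwv ion fhcg zjfe xlkk qgpzp yxaja aahwl eqbs msii yjm dzphu
Hunk 6: at line 3 remove [xlkk] add [axzdg,tkave,gzsn] -> 14 lines: vhwv ion fhcg zjfe axzdg tkave gzsn qgpzp yxaja aahwl eqbs msii yjm dzphu

Answer: vhwv
ion
fhcg
zjfe
axzdg
tkave
gzsn
qgpzp
yxaja
aahwl
eqbs
msii
yjm
dzphu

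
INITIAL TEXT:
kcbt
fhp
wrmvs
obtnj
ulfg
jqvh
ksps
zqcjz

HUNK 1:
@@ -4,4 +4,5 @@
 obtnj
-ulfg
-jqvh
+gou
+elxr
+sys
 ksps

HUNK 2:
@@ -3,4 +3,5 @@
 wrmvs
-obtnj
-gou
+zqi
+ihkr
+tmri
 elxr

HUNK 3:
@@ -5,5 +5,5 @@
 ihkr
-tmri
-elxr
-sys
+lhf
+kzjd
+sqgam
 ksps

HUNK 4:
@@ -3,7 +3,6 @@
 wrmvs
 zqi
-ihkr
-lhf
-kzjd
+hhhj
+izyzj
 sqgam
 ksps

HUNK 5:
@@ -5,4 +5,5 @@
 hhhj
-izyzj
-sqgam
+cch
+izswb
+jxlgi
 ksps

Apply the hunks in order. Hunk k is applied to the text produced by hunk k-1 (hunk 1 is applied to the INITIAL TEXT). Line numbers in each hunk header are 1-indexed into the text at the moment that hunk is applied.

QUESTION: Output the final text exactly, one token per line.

Answer: kcbt
fhp
wrmvs
zqi
hhhj
cch
izswb
jxlgi
ksps
zqcjz

Derivation:
Hunk 1: at line 4 remove [ulfg,jqvh] add [gou,elxr,sys] -> 9 lines: kcbt fhp wrmvs obtnj gou elxr sys ksps zqcjz
Hunk 2: at line 3 remove [obtnj,gou] add [zqi,ihkr,tmri] -> 10 lines: kcbt fhp wrmvs zqi ihkr tmri elxr sys ksps zqcjz
Hunk 3: at line 5 remove [tmri,elxr,sys] add [lhf,kzjd,sqgam] -> 10 lines: kcbt fhp wrmvs zqi ihkr lhf kzjd sqgam ksps zqcjz
Hunk 4: at line 3 remove [ihkr,lhf,kzjd] add [hhhj,izyzj] -> 9 lines: kcbt fhp wrmvs zqi hhhj izyzj sqgam ksps zqcjz
Hunk 5: at line 5 remove [izyzj,sqgam] add [cch,izswb,jxlgi] -> 10 lines: kcbt fhp wrmvs zqi hhhj cch izswb jxlgi ksps zqcjz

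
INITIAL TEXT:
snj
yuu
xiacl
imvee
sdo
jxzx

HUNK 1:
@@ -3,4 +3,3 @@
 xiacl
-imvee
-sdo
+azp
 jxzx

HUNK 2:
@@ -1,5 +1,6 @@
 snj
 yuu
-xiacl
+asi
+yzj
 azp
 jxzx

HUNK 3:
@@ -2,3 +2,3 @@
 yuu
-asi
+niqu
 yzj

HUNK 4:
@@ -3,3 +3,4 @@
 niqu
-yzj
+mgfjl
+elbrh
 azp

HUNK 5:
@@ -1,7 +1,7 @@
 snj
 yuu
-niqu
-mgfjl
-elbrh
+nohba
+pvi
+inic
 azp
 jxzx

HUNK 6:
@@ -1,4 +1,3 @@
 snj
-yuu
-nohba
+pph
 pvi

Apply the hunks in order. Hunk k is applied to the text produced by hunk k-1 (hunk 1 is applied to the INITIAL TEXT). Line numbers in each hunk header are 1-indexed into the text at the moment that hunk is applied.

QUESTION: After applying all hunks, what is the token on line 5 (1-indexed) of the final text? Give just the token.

Hunk 1: at line 3 remove [imvee,sdo] add [azp] -> 5 lines: snj yuu xiacl azp jxzx
Hunk 2: at line 1 remove [xiacl] add [asi,yzj] -> 6 lines: snj yuu asi yzj azp jxzx
Hunk 3: at line 2 remove [asi] add [niqu] -> 6 lines: snj yuu niqu yzj azp jxzx
Hunk 4: at line 3 remove [yzj] add [mgfjl,elbrh] -> 7 lines: snj yuu niqu mgfjl elbrh azp jxzx
Hunk 5: at line 1 remove [niqu,mgfjl,elbrh] add [nohba,pvi,inic] -> 7 lines: snj yuu nohba pvi inic azp jxzx
Hunk 6: at line 1 remove [yuu,nohba] add [pph] -> 6 lines: snj pph pvi inic azp jxzx
Final line 5: azp

Answer: azp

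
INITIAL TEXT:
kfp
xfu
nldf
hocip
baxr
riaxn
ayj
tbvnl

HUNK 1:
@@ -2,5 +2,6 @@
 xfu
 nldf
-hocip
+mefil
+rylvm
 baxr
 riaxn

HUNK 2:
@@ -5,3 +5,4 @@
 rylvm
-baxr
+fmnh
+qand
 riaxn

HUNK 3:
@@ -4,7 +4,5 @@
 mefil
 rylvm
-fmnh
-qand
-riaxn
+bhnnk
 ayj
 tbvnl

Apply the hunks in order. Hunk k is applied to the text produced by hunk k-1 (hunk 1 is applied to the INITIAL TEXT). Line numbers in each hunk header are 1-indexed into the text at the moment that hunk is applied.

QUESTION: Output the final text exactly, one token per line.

Answer: kfp
xfu
nldf
mefil
rylvm
bhnnk
ayj
tbvnl

Derivation:
Hunk 1: at line 2 remove [hocip] add [mefil,rylvm] -> 9 lines: kfp xfu nldf mefil rylvm baxr riaxn ayj tbvnl
Hunk 2: at line 5 remove [baxr] add [fmnh,qand] -> 10 lines: kfp xfu nldf mefil rylvm fmnh qand riaxn ayj tbvnl
Hunk 3: at line 4 remove [fmnh,qand,riaxn] add [bhnnk] -> 8 lines: kfp xfu nldf mefil rylvm bhnnk ayj tbvnl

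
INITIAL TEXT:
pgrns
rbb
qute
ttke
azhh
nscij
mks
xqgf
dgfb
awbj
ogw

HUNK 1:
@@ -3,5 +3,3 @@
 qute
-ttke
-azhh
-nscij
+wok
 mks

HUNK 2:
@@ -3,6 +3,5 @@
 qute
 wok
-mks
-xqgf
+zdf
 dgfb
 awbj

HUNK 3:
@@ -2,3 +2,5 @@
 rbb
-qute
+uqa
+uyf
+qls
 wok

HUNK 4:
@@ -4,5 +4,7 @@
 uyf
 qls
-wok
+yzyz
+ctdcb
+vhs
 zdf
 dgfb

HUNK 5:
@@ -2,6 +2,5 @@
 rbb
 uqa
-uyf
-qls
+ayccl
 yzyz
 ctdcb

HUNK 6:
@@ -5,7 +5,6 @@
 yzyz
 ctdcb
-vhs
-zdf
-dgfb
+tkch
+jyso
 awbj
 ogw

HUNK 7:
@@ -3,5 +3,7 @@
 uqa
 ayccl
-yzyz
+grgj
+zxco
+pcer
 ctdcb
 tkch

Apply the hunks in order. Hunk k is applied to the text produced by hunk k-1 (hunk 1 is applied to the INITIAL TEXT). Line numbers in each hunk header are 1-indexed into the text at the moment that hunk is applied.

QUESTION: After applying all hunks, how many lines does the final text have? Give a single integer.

Answer: 12

Derivation:
Hunk 1: at line 3 remove [ttke,azhh,nscij] add [wok] -> 9 lines: pgrns rbb qute wok mks xqgf dgfb awbj ogw
Hunk 2: at line 3 remove [mks,xqgf] add [zdf] -> 8 lines: pgrns rbb qute wok zdf dgfb awbj ogw
Hunk 3: at line 2 remove [qute] add [uqa,uyf,qls] -> 10 lines: pgrns rbb uqa uyf qls wok zdf dgfb awbj ogw
Hunk 4: at line 4 remove [wok] add [yzyz,ctdcb,vhs] -> 12 lines: pgrns rbb uqa uyf qls yzyz ctdcb vhs zdf dgfb awbj ogw
Hunk 5: at line 2 remove [uyf,qls] add [ayccl] -> 11 lines: pgrns rbb uqa ayccl yzyz ctdcb vhs zdf dgfb awbj ogw
Hunk 6: at line 5 remove [vhs,zdf,dgfb] add [tkch,jyso] -> 10 lines: pgrns rbb uqa ayccl yzyz ctdcb tkch jyso awbj ogw
Hunk 7: at line 3 remove [yzyz] add [grgj,zxco,pcer] -> 12 lines: pgrns rbb uqa ayccl grgj zxco pcer ctdcb tkch jyso awbj ogw
Final line count: 12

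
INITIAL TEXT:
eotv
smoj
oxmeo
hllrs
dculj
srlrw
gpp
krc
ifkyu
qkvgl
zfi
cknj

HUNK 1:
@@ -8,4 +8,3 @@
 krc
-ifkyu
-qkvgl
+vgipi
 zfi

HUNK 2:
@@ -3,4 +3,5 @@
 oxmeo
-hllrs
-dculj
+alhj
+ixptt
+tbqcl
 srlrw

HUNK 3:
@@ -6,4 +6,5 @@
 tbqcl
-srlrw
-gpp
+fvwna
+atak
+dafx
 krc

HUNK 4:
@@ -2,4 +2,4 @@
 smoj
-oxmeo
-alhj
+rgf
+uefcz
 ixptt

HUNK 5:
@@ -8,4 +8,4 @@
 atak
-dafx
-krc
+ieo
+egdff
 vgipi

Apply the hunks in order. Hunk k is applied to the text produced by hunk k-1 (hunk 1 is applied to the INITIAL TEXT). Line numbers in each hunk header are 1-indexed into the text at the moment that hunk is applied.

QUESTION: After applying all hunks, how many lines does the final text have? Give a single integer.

Hunk 1: at line 8 remove [ifkyu,qkvgl] add [vgipi] -> 11 lines: eotv smoj oxmeo hllrs dculj srlrw gpp krc vgipi zfi cknj
Hunk 2: at line 3 remove [hllrs,dculj] add [alhj,ixptt,tbqcl] -> 12 lines: eotv smoj oxmeo alhj ixptt tbqcl srlrw gpp krc vgipi zfi cknj
Hunk 3: at line 6 remove [srlrw,gpp] add [fvwna,atak,dafx] -> 13 lines: eotv smoj oxmeo alhj ixptt tbqcl fvwna atak dafx krc vgipi zfi cknj
Hunk 4: at line 2 remove [oxmeo,alhj] add [rgf,uefcz] -> 13 lines: eotv smoj rgf uefcz ixptt tbqcl fvwna atak dafx krc vgipi zfi cknj
Hunk 5: at line 8 remove [dafx,krc] add [ieo,egdff] -> 13 lines: eotv smoj rgf uefcz ixptt tbqcl fvwna atak ieo egdff vgipi zfi cknj
Final line count: 13

Answer: 13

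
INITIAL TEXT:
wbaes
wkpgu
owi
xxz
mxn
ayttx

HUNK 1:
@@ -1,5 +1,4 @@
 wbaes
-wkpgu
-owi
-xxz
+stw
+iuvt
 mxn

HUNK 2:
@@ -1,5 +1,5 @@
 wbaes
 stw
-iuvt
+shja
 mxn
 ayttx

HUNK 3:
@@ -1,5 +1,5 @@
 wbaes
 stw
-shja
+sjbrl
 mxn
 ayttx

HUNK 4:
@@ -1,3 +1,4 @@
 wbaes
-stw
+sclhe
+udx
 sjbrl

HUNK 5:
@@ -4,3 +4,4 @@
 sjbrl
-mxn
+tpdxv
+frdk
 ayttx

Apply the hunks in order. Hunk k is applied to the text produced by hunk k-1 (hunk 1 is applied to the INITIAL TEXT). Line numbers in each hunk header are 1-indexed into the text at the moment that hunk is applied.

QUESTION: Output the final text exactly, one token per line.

Hunk 1: at line 1 remove [wkpgu,owi,xxz] add [stw,iuvt] -> 5 lines: wbaes stw iuvt mxn ayttx
Hunk 2: at line 1 remove [iuvt] add [shja] -> 5 lines: wbaes stw shja mxn ayttx
Hunk 3: at line 1 remove [shja] add [sjbrl] -> 5 lines: wbaes stw sjbrl mxn ayttx
Hunk 4: at line 1 remove [stw] add [sclhe,udx] -> 6 lines: wbaes sclhe udx sjbrl mxn ayttx
Hunk 5: at line 4 remove [mxn] add [tpdxv,frdk] -> 7 lines: wbaes sclhe udx sjbrl tpdxv frdk ayttx

Answer: wbaes
sclhe
udx
sjbrl
tpdxv
frdk
ayttx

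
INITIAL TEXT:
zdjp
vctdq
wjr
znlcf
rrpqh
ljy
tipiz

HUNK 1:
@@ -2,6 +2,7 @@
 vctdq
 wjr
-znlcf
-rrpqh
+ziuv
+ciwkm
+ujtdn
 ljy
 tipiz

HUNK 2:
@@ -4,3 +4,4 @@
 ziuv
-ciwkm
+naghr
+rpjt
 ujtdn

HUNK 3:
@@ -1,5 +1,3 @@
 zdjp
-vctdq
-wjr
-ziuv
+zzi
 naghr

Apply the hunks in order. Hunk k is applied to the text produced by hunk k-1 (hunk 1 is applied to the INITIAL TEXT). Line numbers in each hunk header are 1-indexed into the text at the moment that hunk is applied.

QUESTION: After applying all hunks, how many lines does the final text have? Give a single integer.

Hunk 1: at line 2 remove [znlcf,rrpqh] add [ziuv,ciwkm,ujtdn] -> 8 lines: zdjp vctdq wjr ziuv ciwkm ujtdn ljy tipiz
Hunk 2: at line 4 remove [ciwkm] add [naghr,rpjt] -> 9 lines: zdjp vctdq wjr ziuv naghr rpjt ujtdn ljy tipiz
Hunk 3: at line 1 remove [vctdq,wjr,ziuv] add [zzi] -> 7 lines: zdjp zzi naghr rpjt ujtdn ljy tipiz
Final line count: 7

Answer: 7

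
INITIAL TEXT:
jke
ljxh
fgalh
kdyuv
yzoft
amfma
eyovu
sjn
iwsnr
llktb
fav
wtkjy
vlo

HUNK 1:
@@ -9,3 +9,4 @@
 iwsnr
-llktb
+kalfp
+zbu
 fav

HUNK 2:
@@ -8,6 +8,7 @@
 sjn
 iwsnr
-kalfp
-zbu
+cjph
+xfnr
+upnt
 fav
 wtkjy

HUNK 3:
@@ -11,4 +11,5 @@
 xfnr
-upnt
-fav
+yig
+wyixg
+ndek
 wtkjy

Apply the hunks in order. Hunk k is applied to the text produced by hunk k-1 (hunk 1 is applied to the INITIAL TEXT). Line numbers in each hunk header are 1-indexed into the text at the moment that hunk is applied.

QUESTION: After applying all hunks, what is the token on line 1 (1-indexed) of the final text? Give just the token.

Answer: jke

Derivation:
Hunk 1: at line 9 remove [llktb] add [kalfp,zbu] -> 14 lines: jke ljxh fgalh kdyuv yzoft amfma eyovu sjn iwsnr kalfp zbu fav wtkjy vlo
Hunk 2: at line 8 remove [kalfp,zbu] add [cjph,xfnr,upnt] -> 15 lines: jke ljxh fgalh kdyuv yzoft amfma eyovu sjn iwsnr cjph xfnr upnt fav wtkjy vlo
Hunk 3: at line 11 remove [upnt,fav] add [yig,wyixg,ndek] -> 16 lines: jke ljxh fgalh kdyuv yzoft amfma eyovu sjn iwsnr cjph xfnr yig wyixg ndek wtkjy vlo
Final line 1: jke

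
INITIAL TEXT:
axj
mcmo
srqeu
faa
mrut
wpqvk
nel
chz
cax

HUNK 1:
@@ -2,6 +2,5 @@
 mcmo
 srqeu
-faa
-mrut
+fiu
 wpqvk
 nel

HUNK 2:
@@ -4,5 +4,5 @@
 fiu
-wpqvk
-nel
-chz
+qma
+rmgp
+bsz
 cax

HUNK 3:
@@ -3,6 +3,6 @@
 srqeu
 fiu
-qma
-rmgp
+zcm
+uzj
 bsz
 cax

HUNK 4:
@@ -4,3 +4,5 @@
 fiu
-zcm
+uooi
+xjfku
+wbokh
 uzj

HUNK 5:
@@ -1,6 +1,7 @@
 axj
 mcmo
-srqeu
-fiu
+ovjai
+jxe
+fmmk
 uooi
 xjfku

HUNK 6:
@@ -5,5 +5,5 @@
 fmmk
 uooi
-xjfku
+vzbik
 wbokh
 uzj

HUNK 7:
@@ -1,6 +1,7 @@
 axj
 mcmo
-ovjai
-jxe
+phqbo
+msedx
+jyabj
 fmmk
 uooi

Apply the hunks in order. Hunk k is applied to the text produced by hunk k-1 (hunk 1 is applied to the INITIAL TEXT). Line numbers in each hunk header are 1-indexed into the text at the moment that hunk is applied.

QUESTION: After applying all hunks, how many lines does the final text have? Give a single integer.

Answer: 12

Derivation:
Hunk 1: at line 2 remove [faa,mrut] add [fiu] -> 8 lines: axj mcmo srqeu fiu wpqvk nel chz cax
Hunk 2: at line 4 remove [wpqvk,nel,chz] add [qma,rmgp,bsz] -> 8 lines: axj mcmo srqeu fiu qma rmgp bsz cax
Hunk 3: at line 3 remove [qma,rmgp] add [zcm,uzj] -> 8 lines: axj mcmo srqeu fiu zcm uzj bsz cax
Hunk 4: at line 4 remove [zcm] add [uooi,xjfku,wbokh] -> 10 lines: axj mcmo srqeu fiu uooi xjfku wbokh uzj bsz cax
Hunk 5: at line 1 remove [srqeu,fiu] add [ovjai,jxe,fmmk] -> 11 lines: axj mcmo ovjai jxe fmmk uooi xjfku wbokh uzj bsz cax
Hunk 6: at line 5 remove [xjfku] add [vzbik] -> 11 lines: axj mcmo ovjai jxe fmmk uooi vzbik wbokh uzj bsz cax
Hunk 7: at line 1 remove [ovjai,jxe] add [phqbo,msedx,jyabj] -> 12 lines: axj mcmo phqbo msedx jyabj fmmk uooi vzbik wbokh uzj bsz cax
Final line count: 12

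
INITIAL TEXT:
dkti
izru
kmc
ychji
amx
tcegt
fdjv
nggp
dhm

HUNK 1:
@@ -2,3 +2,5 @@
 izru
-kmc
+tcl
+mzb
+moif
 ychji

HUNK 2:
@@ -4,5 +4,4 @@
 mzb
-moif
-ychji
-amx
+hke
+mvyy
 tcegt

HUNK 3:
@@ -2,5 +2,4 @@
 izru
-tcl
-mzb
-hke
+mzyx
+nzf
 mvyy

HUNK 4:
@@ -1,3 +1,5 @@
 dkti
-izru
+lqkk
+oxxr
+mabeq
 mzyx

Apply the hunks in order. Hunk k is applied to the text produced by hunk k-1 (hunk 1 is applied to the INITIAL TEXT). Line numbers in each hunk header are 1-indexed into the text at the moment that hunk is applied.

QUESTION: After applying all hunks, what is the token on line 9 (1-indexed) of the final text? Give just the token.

Answer: fdjv

Derivation:
Hunk 1: at line 2 remove [kmc] add [tcl,mzb,moif] -> 11 lines: dkti izru tcl mzb moif ychji amx tcegt fdjv nggp dhm
Hunk 2: at line 4 remove [moif,ychji,amx] add [hke,mvyy] -> 10 lines: dkti izru tcl mzb hke mvyy tcegt fdjv nggp dhm
Hunk 3: at line 2 remove [tcl,mzb,hke] add [mzyx,nzf] -> 9 lines: dkti izru mzyx nzf mvyy tcegt fdjv nggp dhm
Hunk 4: at line 1 remove [izru] add [lqkk,oxxr,mabeq] -> 11 lines: dkti lqkk oxxr mabeq mzyx nzf mvyy tcegt fdjv nggp dhm
Final line 9: fdjv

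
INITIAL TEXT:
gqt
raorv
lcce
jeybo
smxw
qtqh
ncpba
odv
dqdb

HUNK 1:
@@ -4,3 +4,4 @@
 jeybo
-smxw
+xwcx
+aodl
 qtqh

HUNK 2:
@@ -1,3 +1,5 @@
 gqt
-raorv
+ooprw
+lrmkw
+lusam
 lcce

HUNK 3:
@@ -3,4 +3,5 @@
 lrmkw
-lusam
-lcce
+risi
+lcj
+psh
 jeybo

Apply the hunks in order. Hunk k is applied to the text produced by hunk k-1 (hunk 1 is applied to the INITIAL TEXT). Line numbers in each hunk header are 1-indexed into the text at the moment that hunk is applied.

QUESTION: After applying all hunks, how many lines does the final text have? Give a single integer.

Hunk 1: at line 4 remove [smxw] add [xwcx,aodl] -> 10 lines: gqt raorv lcce jeybo xwcx aodl qtqh ncpba odv dqdb
Hunk 2: at line 1 remove [raorv] add [ooprw,lrmkw,lusam] -> 12 lines: gqt ooprw lrmkw lusam lcce jeybo xwcx aodl qtqh ncpba odv dqdb
Hunk 3: at line 3 remove [lusam,lcce] add [risi,lcj,psh] -> 13 lines: gqt ooprw lrmkw risi lcj psh jeybo xwcx aodl qtqh ncpba odv dqdb
Final line count: 13

Answer: 13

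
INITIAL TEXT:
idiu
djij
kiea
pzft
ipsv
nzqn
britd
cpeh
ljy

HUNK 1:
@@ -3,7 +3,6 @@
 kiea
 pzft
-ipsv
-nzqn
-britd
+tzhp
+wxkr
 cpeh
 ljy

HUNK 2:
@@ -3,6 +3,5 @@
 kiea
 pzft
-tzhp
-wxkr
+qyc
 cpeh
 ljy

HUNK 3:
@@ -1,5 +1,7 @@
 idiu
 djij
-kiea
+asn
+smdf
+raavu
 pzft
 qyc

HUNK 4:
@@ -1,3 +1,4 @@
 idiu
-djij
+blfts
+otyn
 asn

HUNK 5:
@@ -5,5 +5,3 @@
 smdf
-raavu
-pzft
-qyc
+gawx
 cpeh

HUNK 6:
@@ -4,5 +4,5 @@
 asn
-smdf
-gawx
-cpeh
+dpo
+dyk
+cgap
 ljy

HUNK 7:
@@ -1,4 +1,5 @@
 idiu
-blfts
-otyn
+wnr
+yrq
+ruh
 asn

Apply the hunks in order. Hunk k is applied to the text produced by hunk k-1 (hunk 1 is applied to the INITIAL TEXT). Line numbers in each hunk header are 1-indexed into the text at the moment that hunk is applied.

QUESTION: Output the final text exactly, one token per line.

Hunk 1: at line 3 remove [ipsv,nzqn,britd] add [tzhp,wxkr] -> 8 lines: idiu djij kiea pzft tzhp wxkr cpeh ljy
Hunk 2: at line 3 remove [tzhp,wxkr] add [qyc] -> 7 lines: idiu djij kiea pzft qyc cpeh ljy
Hunk 3: at line 1 remove [kiea] add [asn,smdf,raavu] -> 9 lines: idiu djij asn smdf raavu pzft qyc cpeh ljy
Hunk 4: at line 1 remove [djij] add [blfts,otyn] -> 10 lines: idiu blfts otyn asn smdf raavu pzft qyc cpeh ljy
Hunk 5: at line 5 remove [raavu,pzft,qyc] add [gawx] -> 8 lines: idiu blfts otyn asn smdf gawx cpeh ljy
Hunk 6: at line 4 remove [smdf,gawx,cpeh] add [dpo,dyk,cgap] -> 8 lines: idiu blfts otyn asn dpo dyk cgap ljy
Hunk 7: at line 1 remove [blfts,otyn] add [wnr,yrq,ruh] -> 9 lines: idiu wnr yrq ruh asn dpo dyk cgap ljy

Answer: idiu
wnr
yrq
ruh
asn
dpo
dyk
cgap
ljy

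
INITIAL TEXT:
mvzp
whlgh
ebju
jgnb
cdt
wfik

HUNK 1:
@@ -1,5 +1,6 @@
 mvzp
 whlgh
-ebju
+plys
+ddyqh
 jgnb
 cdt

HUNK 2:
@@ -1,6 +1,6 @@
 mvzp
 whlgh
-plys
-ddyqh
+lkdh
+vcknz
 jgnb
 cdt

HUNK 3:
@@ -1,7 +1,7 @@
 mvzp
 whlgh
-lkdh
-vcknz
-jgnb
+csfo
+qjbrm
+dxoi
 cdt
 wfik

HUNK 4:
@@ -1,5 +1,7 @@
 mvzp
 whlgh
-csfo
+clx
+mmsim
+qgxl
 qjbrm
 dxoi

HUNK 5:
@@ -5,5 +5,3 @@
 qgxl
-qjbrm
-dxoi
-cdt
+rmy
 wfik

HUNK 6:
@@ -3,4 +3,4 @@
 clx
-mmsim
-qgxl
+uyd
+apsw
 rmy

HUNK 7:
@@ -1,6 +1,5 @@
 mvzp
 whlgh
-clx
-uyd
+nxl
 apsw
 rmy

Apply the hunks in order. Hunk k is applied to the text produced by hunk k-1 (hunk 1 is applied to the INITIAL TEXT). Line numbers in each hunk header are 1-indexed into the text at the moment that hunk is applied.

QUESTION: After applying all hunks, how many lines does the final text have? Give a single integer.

Answer: 6

Derivation:
Hunk 1: at line 1 remove [ebju] add [plys,ddyqh] -> 7 lines: mvzp whlgh plys ddyqh jgnb cdt wfik
Hunk 2: at line 1 remove [plys,ddyqh] add [lkdh,vcknz] -> 7 lines: mvzp whlgh lkdh vcknz jgnb cdt wfik
Hunk 3: at line 1 remove [lkdh,vcknz,jgnb] add [csfo,qjbrm,dxoi] -> 7 lines: mvzp whlgh csfo qjbrm dxoi cdt wfik
Hunk 4: at line 1 remove [csfo] add [clx,mmsim,qgxl] -> 9 lines: mvzp whlgh clx mmsim qgxl qjbrm dxoi cdt wfik
Hunk 5: at line 5 remove [qjbrm,dxoi,cdt] add [rmy] -> 7 lines: mvzp whlgh clx mmsim qgxl rmy wfik
Hunk 6: at line 3 remove [mmsim,qgxl] add [uyd,apsw] -> 7 lines: mvzp whlgh clx uyd apsw rmy wfik
Hunk 7: at line 1 remove [clx,uyd] add [nxl] -> 6 lines: mvzp whlgh nxl apsw rmy wfik
Final line count: 6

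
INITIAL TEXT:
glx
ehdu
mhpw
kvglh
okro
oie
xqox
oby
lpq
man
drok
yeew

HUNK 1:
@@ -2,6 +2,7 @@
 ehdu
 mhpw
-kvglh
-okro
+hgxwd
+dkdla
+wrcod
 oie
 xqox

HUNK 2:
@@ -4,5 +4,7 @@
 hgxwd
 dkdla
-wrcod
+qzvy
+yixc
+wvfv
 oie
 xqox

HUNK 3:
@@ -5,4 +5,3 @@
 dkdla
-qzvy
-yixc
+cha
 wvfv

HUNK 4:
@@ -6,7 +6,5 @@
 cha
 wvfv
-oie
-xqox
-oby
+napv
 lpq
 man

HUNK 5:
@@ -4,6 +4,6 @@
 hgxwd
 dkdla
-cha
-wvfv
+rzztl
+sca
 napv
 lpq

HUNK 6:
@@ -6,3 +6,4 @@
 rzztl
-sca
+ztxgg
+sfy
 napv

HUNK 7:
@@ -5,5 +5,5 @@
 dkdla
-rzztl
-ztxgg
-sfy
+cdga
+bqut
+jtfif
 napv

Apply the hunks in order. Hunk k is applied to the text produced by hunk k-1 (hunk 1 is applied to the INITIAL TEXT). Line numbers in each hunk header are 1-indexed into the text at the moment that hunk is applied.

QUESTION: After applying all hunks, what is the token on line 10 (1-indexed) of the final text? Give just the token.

Hunk 1: at line 2 remove [kvglh,okro] add [hgxwd,dkdla,wrcod] -> 13 lines: glx ehdu mhpw hgxwd dkdla wrcod oie xqox oby lpq man drok yeew
Hunk 2: at line 4 remove [wrcod] add [qzvy,yixc,wvfv] -> 15 lines: glx ehdu mhpw hgxwd dkdla qzvy yixc wvfv oie xqox oby lpq man drok yeew
Hunk 3: at line 5 remove [qzvy,yixc] add [cha] -> 14 lines: glx ehdu mhpw hgxwd dkdla cha wvfv oie xqox oby lpq man drok yeew
Hunk 4: at line 6 remove [oie,xqox,oby] add [napv] -> 12 lines: glx ehdu mhpw hgxwd dkdla cha wvfv napv lpq man drok yeew
Hunk 5: at line 4 remove [cha,wvfv] add [rzztl,sca] -> 12 lines: glx ehdu mhpw hgxwd dkdla rzztl sca napv lpq man drok yeew
Hunk 6: at line 6 remove [sca] add [ztxgg,sfy] -> 13 lines: glx ehdu mhpw hgxwd dkdla rzztl ztxgg sfy napv lpq man drok yeew
Hunk 7: at line 5 remove [rzztl,ztxgg,sfy] add [cdga,bqut,jtfif] -> 13 lines: glx ehdu mhpw hgxwd dkdla cdga bqut jtfif napv lpq man drok yeew
Final line 10: lpq

Answer: lpq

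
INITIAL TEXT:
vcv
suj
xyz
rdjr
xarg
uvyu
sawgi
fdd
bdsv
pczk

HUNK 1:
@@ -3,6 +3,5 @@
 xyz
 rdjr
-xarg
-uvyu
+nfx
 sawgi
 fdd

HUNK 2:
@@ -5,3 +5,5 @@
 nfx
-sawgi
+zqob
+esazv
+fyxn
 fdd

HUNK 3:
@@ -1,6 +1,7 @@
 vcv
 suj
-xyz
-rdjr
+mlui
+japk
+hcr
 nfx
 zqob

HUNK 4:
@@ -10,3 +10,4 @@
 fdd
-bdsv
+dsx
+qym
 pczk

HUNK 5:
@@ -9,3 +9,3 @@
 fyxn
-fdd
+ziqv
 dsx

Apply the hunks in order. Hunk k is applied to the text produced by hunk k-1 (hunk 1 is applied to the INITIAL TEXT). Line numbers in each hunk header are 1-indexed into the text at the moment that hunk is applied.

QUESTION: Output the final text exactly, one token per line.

Answer: vcv
suj
mlui
japk
hcr
nfx
zqob
esazv
fyxn
ziqv
dsx
qym
pczk

Derivation:
Hunk 1: at line 3 remove [xarg,uvyu] add [nfx] -> 9 lines: vcv suj xyz rdjr nfx sawgi fdd bdsv pczk
Hunk 2: at line 5 remove [sawgi] add [zqob,esazv,fyxn] -> 11 lines: vcv suj xyz rdjr nfx zqob esazv fyxn fdd bdsv pczk
Hunk 3: at line 1 remove [xyz,rdjr] add [mlui,japk,hcr] -> 12 lines: vcv suj mlui japk hcr nfx zqob esazv fyxn fdd bdsv pczk
Hunk 4: at line 10 remove [bdsv] add [dsx,qym] -> 13 lines: vcv suj mlui japk hcr nfx zqob esazv fyxn fdd dsx qym pczk
Hunk 5: at line 9 remove [fdd] add [ziqv] -> 13 lines: vcv suj mlui japk hcr nfx zqob esazv fyxn ziqv dsx qym pczk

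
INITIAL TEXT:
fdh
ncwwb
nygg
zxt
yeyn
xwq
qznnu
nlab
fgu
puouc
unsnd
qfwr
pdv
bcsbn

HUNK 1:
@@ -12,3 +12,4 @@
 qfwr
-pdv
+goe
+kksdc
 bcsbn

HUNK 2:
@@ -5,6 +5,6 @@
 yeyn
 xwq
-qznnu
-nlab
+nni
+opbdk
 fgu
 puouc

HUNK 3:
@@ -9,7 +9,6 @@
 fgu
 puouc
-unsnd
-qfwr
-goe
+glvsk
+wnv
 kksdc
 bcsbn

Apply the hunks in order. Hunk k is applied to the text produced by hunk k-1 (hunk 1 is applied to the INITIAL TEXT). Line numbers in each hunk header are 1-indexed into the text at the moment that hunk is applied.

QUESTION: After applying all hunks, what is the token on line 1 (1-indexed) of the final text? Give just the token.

Answer: fdh

Derivation:
Hunk 1: at line 12 remove [pdv] add [goe,kksdc] -> 15 lines: fdh ncwwb nygg zxt yeyn xwq qznnu nlab fgu puouc unsnd qfwr goe kksdc bcsbn
Hunk 2: at line 5 remove [qznnu,nlab] add [nni,opbdk] -> 15 lines: fdh ncwwb nygg zxt yeyn xwq nni opbdk fgu puouc unsnd qfwr goe kksdc bcsbn
Hunk 3: at line 9 remove [unsnd,qfwr,goe] add [glvsk,wnv] -> 14 lines: fdh ncwwb nygg zxt yeyn xwq nni opbdk fgu puouc glvsk wnv kksdc bcsbn
Final line 1: fdh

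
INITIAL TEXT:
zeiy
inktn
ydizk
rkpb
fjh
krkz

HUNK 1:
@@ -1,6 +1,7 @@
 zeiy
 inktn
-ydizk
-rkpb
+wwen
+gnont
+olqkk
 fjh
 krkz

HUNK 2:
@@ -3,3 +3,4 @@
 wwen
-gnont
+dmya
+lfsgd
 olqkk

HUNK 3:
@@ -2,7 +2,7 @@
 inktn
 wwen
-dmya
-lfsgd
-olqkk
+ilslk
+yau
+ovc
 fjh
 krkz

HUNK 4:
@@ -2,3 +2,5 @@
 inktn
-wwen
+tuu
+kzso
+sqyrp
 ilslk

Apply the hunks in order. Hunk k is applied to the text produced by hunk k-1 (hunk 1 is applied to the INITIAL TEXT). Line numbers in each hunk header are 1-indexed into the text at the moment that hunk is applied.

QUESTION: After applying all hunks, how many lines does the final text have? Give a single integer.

Hunk 1: at line 1 remove [ydizk,rkpb] add [wwen,gnont,olqkk] -> 7 lines: zeiy inktn wwen gnont olqkk fjh krkz
Hunk 2: at line 3 remove [gnont] add [dmya,lfsgd] -> 8 lines: zeiy inktn wwen dmya lfsgd olqkk fjh krkz
Hunk 3: at line 2 remove [dmya,lfsgd,olqkk] add [ilslk,yau,ovc] -> 8 lines: zeiy inktn wwen ilslk yau ovc fjh krkz
Hunk 4: at line 2 remove [wwen] add [tuu,kzso,sqyrp] -> 10 lines: zeiy inktn tuu kzso sqyrp ilslk yau ovc fjh krkz
Final line count: 10

Answer: 10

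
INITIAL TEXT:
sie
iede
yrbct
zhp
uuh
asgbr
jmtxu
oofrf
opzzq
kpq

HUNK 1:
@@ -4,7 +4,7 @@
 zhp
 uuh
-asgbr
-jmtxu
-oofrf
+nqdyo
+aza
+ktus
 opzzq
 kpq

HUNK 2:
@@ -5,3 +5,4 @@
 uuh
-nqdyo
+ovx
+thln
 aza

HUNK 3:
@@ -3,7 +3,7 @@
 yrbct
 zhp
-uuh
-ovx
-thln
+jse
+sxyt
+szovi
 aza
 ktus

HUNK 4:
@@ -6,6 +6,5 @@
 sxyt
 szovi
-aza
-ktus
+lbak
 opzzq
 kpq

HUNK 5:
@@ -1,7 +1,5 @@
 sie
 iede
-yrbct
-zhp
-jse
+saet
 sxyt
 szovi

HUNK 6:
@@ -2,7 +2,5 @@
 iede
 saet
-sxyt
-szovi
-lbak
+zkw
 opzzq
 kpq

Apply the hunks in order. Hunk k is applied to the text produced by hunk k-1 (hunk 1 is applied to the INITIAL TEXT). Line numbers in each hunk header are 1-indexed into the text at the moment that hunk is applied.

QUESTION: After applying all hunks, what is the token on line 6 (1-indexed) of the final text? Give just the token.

Answer: kpq

Derivation:
Hunk 1: at line 4 remove [asgbr,jmtxu,oofrf] add [nqdyo,aza,ktus] -> 10 lines: sie iede yrbct zhp uuh nqdyo aza ktus opzzq kpq
Hunk 2: at line 5 remove [nqdyo] add [ovx,thln] -> 11 lines: sie iede yrbct zhp uuh ovx thln aza ktus opzzq kpq
Hunk 3: at line 3 remove [uuh,ovx,thln] add [jse,sxyt,szovi] -> 11 lines: sie iede yrbct zhp jse sxyt szovi aza ktus opzzq kpq
Hunk 4: at line 6 remove [aza,ktus] add [lbak] -> 10 lines: sie iede yrbct zhp jse sxyt szovi lbak opzzq kpq
Hunk 5: at line 1 remove [yrbct,zhp,jse] add [saet] -> 8 lines: sie iede saet sxyt szovi lbak opzzq kpq
Hunk 6: at line 2 remove [sxyt,szovi,lbak] add [zkw] -> 6 lines: sie iede saet zkw opzzq kpq
Final line 6: kpq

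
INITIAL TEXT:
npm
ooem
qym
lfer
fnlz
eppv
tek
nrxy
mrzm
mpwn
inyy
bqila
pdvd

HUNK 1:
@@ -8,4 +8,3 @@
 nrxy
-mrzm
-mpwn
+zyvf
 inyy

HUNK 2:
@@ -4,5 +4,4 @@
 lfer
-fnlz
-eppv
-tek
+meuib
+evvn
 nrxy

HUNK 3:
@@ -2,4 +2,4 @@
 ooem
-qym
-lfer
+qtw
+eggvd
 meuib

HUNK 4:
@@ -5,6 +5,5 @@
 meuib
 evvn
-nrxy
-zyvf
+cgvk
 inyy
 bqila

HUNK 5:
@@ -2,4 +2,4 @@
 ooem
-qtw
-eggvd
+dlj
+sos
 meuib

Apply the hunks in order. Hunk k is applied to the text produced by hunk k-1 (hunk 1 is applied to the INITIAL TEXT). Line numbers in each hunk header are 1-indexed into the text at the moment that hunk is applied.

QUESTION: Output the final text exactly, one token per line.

Answer: npm
ooem
dlj
sos
meuib
evvn
cgvk
inyy
bqila
pdvd

Derivation:
Hunk 1: at line 8 remove [mrzm,mpwn] add [zyvf] -> 12 lines: npm ooem qym lfer fnlz eppv tek nrxy zyvf inyy bqila pdvd
Hunk 2: at line 4 remove [fnlz,eppv,tek] add [meuib,evvn] -> 11 lines: npm ooem qym lfer meuib evvn nrxy zyvf inyy bqila pdvd
Hunk 3: at line 2 remove [qym,lfer] add [qtw,eggvd] -> 11 lines: npm ooem qtw eggvd meuib evvn nrxy zyvf inyy bqila pdvd
Hunk 4: at line 5 remove [nrxy,zyvf] add [cgvk] -> 10 lines: npm ooem qtw eggvd meuib evvn cgvk inyy bqila pdvd
Hunk 5: at line 2 remove [qtw,eggvd] add [dlj,sos] -> 10 lines: npm ooem dlj sos meuib evvn cgvk inyy bqila pdvd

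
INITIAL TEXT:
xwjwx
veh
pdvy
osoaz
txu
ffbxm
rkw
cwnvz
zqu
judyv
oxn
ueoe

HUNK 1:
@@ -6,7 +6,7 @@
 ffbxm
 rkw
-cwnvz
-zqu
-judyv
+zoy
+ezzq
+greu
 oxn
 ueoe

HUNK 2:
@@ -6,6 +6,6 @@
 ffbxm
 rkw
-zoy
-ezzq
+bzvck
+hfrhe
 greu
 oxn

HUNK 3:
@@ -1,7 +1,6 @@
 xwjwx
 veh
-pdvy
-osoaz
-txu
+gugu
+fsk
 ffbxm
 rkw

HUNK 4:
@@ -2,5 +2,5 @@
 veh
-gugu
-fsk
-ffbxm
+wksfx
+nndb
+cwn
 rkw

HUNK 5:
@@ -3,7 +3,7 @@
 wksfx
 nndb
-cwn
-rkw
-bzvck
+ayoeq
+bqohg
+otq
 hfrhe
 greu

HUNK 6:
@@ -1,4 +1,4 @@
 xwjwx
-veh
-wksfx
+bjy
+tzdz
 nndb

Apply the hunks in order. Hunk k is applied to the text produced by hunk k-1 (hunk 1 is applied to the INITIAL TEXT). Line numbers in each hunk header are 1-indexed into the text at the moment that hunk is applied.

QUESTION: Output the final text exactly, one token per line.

Hunk 1: at line 6 remove [cwnvz,zqu,judyv] add [zoy,ezzq,greu] -> 12 lines: xwjwx veh pdvy osoaz txu ffbxm rkw zoy ezzq greu oxn ueoe
Hunk 2: at line 6 remove [zoy,ezzq] add [bzvck,hfrhe] -> 12 lines: xwjwx veh pdvy osoaz txu ffbxm rkw bzvck hfrhe greu oxn ueoe
Hunk 3: at line 1 remove [pdvy,osoaz,txu] add [gugu,fsk] -> 11 lines: xwjwx veh gugu fsk ffbxm rkw bzvck hfrhe greu oxn ueoe
Hunk 4: at line 2 remove [gugu,fsk,ffbxm] add [wksfx,nndb,cwn] -> 11 lines: xwjwx veh wksfx nndb cwn rkw bzvck hfrhe greu oxn ueoe
Hunk 5: at line 3 remove [cwn,rkw,bzvck] add [ayoeq,bqohg,otq] -> 11 lines: xwjwx veh wksfx nndb ayoeq bqohg otq hfrhe greu oxn ueoe
Hunk 6: at line 1 remove [veh,wksfx] add [bjy,tzdz] -> 11 lines: xwjwx bjy tzdz nndb ayoeq bqohg otq hfrhe greu oxn ueoe

Answer: xwjwx
bjy
tzdz
nndb
ayoeq
bqohg
otq
hfrhe
greu
oxn
ueoe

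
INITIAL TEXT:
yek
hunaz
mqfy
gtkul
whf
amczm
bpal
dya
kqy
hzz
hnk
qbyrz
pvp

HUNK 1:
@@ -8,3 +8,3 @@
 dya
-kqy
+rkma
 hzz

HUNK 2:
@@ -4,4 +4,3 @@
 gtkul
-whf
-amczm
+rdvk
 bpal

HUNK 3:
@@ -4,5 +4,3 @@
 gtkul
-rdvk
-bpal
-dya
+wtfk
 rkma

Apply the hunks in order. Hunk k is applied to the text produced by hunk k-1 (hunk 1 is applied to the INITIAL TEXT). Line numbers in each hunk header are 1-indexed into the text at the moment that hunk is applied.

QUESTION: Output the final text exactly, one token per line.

Hunk 1: at line 8 remove [kqy] add [rkma] -> 13 lines: yek hunaz mqfy gtkul whf amczm bpal dya rkma hzz hnk qbyrz pvp
Hunk 2: at line 4 remove [whf,amczm] add [rdvk] -> 12 lines: yek hunaz mqfy gtkul rdvk bpal dya rkma hzz hnk qbyrz pvp
Hunk 3: at line 4 remove [rdvk,bpal,dya] add [wtfk] -> 10 lines: yek hunaz mqfy gtkul wtfk rkma hzz hnk qbyrz pvp

Answer: yek
hunaz
mqfy
gtkul
wtfk
rkma
hzz
hnk
qbyrz
pvp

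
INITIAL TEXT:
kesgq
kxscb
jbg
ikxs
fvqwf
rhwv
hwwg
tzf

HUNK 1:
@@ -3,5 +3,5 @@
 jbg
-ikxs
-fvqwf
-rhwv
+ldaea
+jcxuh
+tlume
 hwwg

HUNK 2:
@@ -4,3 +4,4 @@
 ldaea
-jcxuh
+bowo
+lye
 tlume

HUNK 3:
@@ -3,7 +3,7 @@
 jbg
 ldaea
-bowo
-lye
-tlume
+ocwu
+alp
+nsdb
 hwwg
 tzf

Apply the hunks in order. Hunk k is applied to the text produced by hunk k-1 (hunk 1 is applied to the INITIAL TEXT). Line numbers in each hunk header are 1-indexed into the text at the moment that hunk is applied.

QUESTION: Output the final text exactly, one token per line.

Hunk 1: at line 3 remove [ikxs,fvqwf,rhwv] add [ldaea,jcxuh,tlume] -> 8 lines: kesgq kxscb jbg ldaea jcxuh tlume hwwg tzf
Hunk 2: at line 4 remove [jcxuh] add [bowo,lye] -> 9 lines: kesgq kxscb jbg ldaea bowo lye tlume hwwg tzf
Hunk 3: at line 3 remove [bowo,lye,tlume] add [ocwu,alp,nsdb] -> 9 lines: kesgq kxscb jbg ldaea ocwu alp nsdb hwwg tzf

Answer: kesgq
kxscb
jbg
ldaea
ocwu
alp
nsdb
hwwg
tzf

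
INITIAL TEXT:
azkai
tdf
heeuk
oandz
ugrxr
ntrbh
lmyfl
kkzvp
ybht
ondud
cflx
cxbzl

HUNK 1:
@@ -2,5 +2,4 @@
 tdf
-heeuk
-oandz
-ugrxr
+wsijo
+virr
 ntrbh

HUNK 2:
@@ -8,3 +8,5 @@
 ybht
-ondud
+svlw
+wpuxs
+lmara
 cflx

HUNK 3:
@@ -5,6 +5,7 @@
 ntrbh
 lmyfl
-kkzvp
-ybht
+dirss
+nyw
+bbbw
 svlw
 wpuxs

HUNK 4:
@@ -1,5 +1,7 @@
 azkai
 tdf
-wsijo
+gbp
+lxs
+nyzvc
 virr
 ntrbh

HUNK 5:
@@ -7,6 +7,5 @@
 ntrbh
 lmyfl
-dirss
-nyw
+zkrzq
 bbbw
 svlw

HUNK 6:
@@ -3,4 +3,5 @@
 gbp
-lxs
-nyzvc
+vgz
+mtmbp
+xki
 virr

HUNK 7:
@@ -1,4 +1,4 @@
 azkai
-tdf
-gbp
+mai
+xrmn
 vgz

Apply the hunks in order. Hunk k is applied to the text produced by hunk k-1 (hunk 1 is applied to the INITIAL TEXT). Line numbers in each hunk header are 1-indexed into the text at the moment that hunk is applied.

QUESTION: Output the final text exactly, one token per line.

Answer: azkai
mai
xrmn
vgz
mtmbp
xki
virr
ntrbh
lmyfl
zkrzq
bbbw
svlw
wpuxs
lmara
cflx
cxbzl

Derivation:
Hunk 1: at line 2 remove [heeuk,oandz,ugrxr] add [wsijo,virr] -> 11 lines: azkai tdf wsijo virr ntrbh lmyfl kkzvp ybht ondud cflx cxbzl
Hunk 2: at line 8 remove [ondud] add [svlw,wpuxs,lmara] -> 13 lines: azkai tdf wsijo virr ntrbh lmyfl kkzvp ybht svlw wpuxs lmara cflx cxbzl
Hunk 3: at line 5 remove [kkzvp,ybht] add [dirss,nyw,bbbw] -> 14 lines: azkai tdf wsijo virr ntrbh lmyfl dirss nyw bbbw svlw wpuxs lmara cflx cxbzl
Hunk 4: at line 1 remove [wsijo] add [gbp,lxs,nyzvc] -> 16 lines: azkai tdf gbp lxs nyzvc virr ntrbh lmyfl dirss nyw bbbw svlw wpuxs lmara cflx cxbzl
Hunk 5: at line 7 remove [dirss,nyw] add [zkrzq] -> 15 lines: azkai tdf gbp lxs nyzvc virr ntrbh lmyfl zkrzq bbbw svlw wpuxs lmara cflx cxbzl
Hunk 6: at line 3 remove [lxs,nyzvc] add [vgz,mtmbp,xki] -> 16 lines: azkai tdf gbp vgz mtmbp xki virr ntrbh lmyfl zkrzq bbbw svlw wpuxs lmara cflx cxbzl
Hunk 7: at line 1 remove [tdf,gbp] add [mai,xrmn] -> 16 lines: azkai mai xrmn vgz mtmbp xki virr ntrbh lmyfl zkrzq bbbw svlw wpuxs lmara cflx cxbzl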